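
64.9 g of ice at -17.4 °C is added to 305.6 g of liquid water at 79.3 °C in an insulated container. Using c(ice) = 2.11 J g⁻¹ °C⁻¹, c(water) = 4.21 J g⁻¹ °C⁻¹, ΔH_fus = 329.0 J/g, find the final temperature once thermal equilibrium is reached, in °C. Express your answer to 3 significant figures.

Heat to bring ice to 0 °C and melt it: q₁ = 64.9×2.11×17.4 + 64.9×329.0 = 23735 J
Heat the water can supply cooling to 0 °C: 305.6×4.21×79.3 = 102025 J > q₁, so all ice melts.
Energy balance: 305.6×4.21×(79.3 − T) = 23735 + 64.9×4.21×(T − 0)
1286.576(79.3 − T) = 23735 + 273.229 T
102025 − 23735 = 1559.805 T
T = 78290 / 1559.805 = 50.19 °C

T_f = 50.2 °C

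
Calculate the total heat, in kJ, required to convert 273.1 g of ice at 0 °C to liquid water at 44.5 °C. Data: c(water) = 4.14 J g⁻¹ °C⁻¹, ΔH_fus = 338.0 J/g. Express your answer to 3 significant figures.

q1 (melt at 0 °C): 273.1 × 338.0 = 92308 J
q2 (heat water 0.0→44.5 °C): 273.1 × 4.14 × 44.5 = 50313 J
Total: 92308 + 50313 = 142621 J = 143 kJ

q = 143 kJ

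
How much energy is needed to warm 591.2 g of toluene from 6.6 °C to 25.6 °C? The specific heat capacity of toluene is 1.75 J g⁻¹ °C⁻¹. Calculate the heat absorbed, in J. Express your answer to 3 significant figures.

q = m c ΔT = 591.2 × 1.75 × (25.6 − 6.6)
q = 591.2 × 1.75 × 19.0 = 19660 J

q = 19700 J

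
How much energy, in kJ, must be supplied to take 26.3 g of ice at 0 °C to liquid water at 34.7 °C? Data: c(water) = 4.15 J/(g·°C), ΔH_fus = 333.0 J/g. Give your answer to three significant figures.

q1 (melt at 0 °C): 26.3 × 333.0 = 8758 J
q2 (heat water 0.0→34.7 °C): 26.3 × 4.15 × 34.7 = 3787 J
Total: 8758 + 3787 = 12545 J = 12.5 kJ

q = 12.5 kJ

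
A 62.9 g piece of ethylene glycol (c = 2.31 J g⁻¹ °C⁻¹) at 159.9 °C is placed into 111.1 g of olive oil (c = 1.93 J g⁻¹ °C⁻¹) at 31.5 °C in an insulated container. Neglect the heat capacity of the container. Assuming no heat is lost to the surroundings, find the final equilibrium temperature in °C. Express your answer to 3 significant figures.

T_f = 83.4 °C

Heat lost by ethylene glycol = heat gained by olive oil.
(62.9)(2.31)(159.9 − T) = (111.1)(1.93)(T − 31.5)
145.299 (159.9 − T) = 214.423 (T − 31.5)
23233 − 145.299 T = 214.423 T − 6754.3
29987.3 = 359.722 T
T = 83.36 °C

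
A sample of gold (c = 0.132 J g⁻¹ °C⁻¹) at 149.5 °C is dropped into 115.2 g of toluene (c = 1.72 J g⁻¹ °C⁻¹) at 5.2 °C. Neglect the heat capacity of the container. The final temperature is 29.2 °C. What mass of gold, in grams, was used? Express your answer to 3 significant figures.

m = 299 g

q_gained = (115.2 × 1.72) × (29.2 − 5.2) = 4755 J
q_lost = m × 0.132 × (149.5 − 29.2) = 15.8796 m
m = 4755 / 15.8796 = 299 g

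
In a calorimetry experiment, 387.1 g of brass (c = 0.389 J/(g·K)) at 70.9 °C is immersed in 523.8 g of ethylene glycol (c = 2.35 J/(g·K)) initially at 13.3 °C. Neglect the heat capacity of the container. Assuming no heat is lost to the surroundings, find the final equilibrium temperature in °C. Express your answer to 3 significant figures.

T_f = 19.6 °C

Heat lost by brass = heat gained by ethylene glycol.
(387.1)(0.389)(70.9 − T) = (523.8)(2.35)(T − 13.3)
150.5819 (70.9 − T) = 1230.93 (T − 13.3)
10676 − 150.5819 T = 1230.93 T − 16371
27047 = 1381.5119 T
T = 19.58 °C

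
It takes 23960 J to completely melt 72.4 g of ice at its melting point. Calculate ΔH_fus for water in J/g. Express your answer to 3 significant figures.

ΔH_fus = 331 J/g

ΔH_fus = q / m = 23960 / 72.4 = 331 J/g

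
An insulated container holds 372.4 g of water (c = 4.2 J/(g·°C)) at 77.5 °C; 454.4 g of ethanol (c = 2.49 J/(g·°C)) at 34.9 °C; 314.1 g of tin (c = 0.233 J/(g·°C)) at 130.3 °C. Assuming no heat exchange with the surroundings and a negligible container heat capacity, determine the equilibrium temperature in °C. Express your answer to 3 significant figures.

Σ mᵢcᵢ(T − Tᵢ) = 0  ⇒  T = Σ mᵢcᵢTᵢ / Σ mᵢcᵢ
Σ mᵢcᵢ = 372.4×4.2 + 454.4×2.49 + 314.1×0.233 = 2768.7213
Σ mᵢcᵢTᵢ = 1564.08×77.5 + 1131.456×34.9 + 73.1853×130.3 = 170240
T = 170240 / 2768.7213 = 61.49 °C

T_f = 61.5 °C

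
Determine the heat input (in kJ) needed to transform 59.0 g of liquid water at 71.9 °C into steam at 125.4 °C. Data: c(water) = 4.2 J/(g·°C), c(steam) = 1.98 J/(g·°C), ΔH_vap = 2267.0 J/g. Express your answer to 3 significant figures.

q1 (heat water 71.9→100.0 °C): 59.0 × 4.2 × 28.1 = 6963 J
q2 (vaporize at 100 °C): 59.0 × 2267.0 = 133753 J
q3 (heat steam 100.0→125.4 °C): 59.0 × 1.98 × 25.4 = 2967 J
Total: 6963 + 133753 + 2967 = 143683 J = 144 kJ

q = 144 kJ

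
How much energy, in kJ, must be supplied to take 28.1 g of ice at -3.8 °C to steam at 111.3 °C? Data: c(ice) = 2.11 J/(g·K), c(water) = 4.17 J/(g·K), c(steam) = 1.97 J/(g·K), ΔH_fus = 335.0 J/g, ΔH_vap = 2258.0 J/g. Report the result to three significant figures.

q = 85.4 kJ

q1 (heat ice -3.8→0.0 °C): 28.1 × 2.11 × 3.8 = 225 J
q2 (melt at 0 °C): 28.1 × 335.0 = 9414 J
q3 (heat water 0.0→100.0 °C): 28.1 × 4.17 × 100.0 = 11718 J
q4 (vaporize at 100 °C): 28.1 × 2258.0 = 63450 J
q5 (heat steam 100.0→111.3 °C): 28.1 × 1.97 × 11.3 = 626 J
Total: 225 + 9414 + 11718 + 63450 + 626 = 85433 J = 85.4 kJ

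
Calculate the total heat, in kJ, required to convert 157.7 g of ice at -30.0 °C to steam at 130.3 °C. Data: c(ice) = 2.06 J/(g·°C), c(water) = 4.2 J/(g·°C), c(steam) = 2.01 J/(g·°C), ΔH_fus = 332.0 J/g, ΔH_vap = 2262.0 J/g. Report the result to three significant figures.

q1 (heat ice -30.0→0.0 °C): 157.7 × 2.06 × 30.0 = 9746 J
q2 (melt at 0 °C): 157.7 × 332.0 = 52356 J
q3 (heat water 0.0→100.0 °C): 157.7 × 4.2 × 100.0 = 66234 J
q4 (vaporize at 100 °C): 157.7 × 2262.0 = 356717 J
q5 (heat steam 100.0→130.3 °C): 157.7 × 2.01 × 30.3 = 9604 J
Total: 9746 + 52356 + 66234 + 356717 + 9604 = 494657 J = 495 kJ

q = 495 kJ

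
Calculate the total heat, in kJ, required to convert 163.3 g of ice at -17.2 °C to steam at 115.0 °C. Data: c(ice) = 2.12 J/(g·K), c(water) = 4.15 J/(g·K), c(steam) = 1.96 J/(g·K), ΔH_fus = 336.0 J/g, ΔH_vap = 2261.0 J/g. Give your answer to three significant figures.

q = 503 kJ

q1 (heat ice -17.2→0.0 °C): 163.3 × 2.12 × 17.2 = 5955 J
q2 (melt at 0 °C): 163.3 × 336.0 = 54869 J
q3 (heat water 0.0→100.0 °C): 163.3 × 4.15 × 100.0 = 67770 J
q4 (vaporize at 100 °C): 163.3 × 2261.0 = 369221 J
q5 (heat steam 100.0→115.0 °C): 163.3 × 1.96 × 15.0 = 4801 J
Total: 5955 + 54869 + 67770 + 369221 + 4801 = 502616 J = 503 kJ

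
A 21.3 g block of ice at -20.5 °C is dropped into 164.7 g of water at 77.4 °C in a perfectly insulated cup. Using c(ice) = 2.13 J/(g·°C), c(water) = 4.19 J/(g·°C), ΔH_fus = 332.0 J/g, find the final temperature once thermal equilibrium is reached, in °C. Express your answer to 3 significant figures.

Heat to bring ice to 0 °C and melt it: q₁ = 21.3×2.13×20.5 + 21.3×332.0 = 8001.7 J
Heat the water can supply cooling to 0 °C: 164.7×4.19×77.4 = 53413.2 J > q₁, so all ice melts.
Energy balance: 164.7×4.19×(77.4 − T) = 8001.7 + 21.3×4.19×(T − 0)
690.093(77.4 − T) = 8001.7 + 89.247 T
53413.2 − 8001.7 = 779.340 T
T = 45411.5 / 779.340 = 58.27 °C

T_f = 58.3 °C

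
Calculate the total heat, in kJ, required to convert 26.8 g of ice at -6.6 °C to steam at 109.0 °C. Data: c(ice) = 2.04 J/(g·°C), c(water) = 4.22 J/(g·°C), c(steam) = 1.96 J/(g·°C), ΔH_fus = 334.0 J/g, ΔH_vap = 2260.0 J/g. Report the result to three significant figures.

q = 81.7 kJ

q1 (heat ice -6.6→0.0 °C): 26.8 × 2.04 × 6.6 = 361 J
q2 (melt at 0 °C): 26.8 × 334.0 = 8951 J
q3 (heat water 0.0→100.0 °C): 26.8 × 4.22 × 100.0 = 11310 J
q4 (vaporize at 100 °C): 26.8 × 2260.0 = 60568 J
q5 (heat steam 100.0→109.0 °C): 26.8 × 1.96 × 9.0 = 473 J
Total: 361 + 8951 + 11310 + 60568 + 473 = 81663 J = 81.7 kJ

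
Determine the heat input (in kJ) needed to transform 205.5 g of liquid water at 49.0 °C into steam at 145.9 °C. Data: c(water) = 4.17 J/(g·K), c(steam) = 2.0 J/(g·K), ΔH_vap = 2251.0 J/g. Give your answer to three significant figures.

q = 525 kJ

q1 (heat water 49.0→100.0 °C): 205.5 × 4.17 × 51.0 = 43704 J
q2 (vaporize at 100 °C): 205.5 × 2251.0 = 462581 J
q3 (heat steam 100.0→145.9 °C): 205.5 × 2.0 × 45.9 = 18865 J
Total: 43704 + 462581 + 18865 = 525150 J = 525 kJ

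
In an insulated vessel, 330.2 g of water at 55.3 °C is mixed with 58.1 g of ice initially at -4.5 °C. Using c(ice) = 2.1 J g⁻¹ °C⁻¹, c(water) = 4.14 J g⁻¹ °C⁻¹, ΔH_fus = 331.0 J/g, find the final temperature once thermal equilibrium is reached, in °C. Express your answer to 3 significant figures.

T_f = 34.7 °C

Heat to bring ice to 0 °C and melt it: q₁ = 58.1×2.1×4.5 + 58.1×331.0 = 19780 J
Heat the water can supply cooling to 0 °C: 330.2×4.14×55.3 = 75596.6 J > q₁, so all ice melts.
Energy balance: 330.2×4.14×(55.3 − T) = 19780 + 58.1×4.14×(T − 0)
1367.028(55.3 − T) = 19780 + 240.534 T
75596.6 − 19780 = 1607.562 T
T = 55816.6 / 1607.562 = 34.72 °C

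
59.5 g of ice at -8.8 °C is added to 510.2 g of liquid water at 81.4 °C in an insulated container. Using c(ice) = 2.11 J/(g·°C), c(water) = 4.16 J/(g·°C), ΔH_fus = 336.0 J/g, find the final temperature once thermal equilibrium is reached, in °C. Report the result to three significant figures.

Heat to bring ice to 0 °C and melt it: q₁ = 59.5×2.11×8.8 + 59.5×336.0 = 21097 J
Heat the water can supply cooling to 0 °C: 510.2×4.16×81.4 = 172766 J > q₁, so all ice melts.
Energy balance: 510.2×4.16×(81.4 − T) = 21097 + 59.5×4.16×(T − 0)
2122.432(81.4 − T) = 21097 + 247.52 T
172766 − 21097 = 2369.952 T
T = 151669 / 2369.952 = 64.00 °C

T_f = 64.0 °C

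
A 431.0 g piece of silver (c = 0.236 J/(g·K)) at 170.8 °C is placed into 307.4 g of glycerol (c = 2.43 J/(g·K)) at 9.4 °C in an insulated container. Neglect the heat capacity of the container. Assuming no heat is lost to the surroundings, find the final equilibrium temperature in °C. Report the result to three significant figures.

T_f = 28.7 °C

Heat lost by silver = heat gained by glycerol.
(431.0)(0.236)(170.8 − T) = (307.4)(2.43)(T − 9.4)
101.716 (170.8 − T) = 746.982 (T − 9.4)
17373 − 101.716 T = 746.982 T − 7021.6
24394.6 = 848.698 T
T = 28.74 °C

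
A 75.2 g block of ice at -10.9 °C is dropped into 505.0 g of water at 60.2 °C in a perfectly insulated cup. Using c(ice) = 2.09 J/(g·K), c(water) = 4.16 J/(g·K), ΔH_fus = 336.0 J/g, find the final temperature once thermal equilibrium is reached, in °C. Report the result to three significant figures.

Heat to bring ice to 0 °C and melt it: q₁ = 75.2×2.09×10.9 + 75.2×336.0 = 26980 J
Heat the water can supply cooling to 0 °C: 505.0×4.16×60.2 = 126468 J > q₁, so all ice melts.
Energy balance: 505.0×4.16×(60.2 − T) = 26980 + 75.2×4.16×(T − 0)
2100.8(60.2 − T) = 26980 + 312.832 T
126468 − 26980 = 2413.632 T
T = 99488 / 2413.632 = 41.22 °C

T_f = 41.2 °C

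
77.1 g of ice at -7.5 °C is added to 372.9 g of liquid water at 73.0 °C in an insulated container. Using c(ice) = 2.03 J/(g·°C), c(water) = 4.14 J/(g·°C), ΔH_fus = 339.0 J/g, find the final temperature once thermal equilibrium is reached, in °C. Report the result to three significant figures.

Heat to bring ice to 0 °C and melt it: q₁ = 77.1×2.03×7.5 + 77.1×339.0 = 27311 J
Heat the water can supply cooling to 0 °C: 372.9×4.14×73.0 = 112698 J > q₁, so all ice melts.
Energy balance: 372.9×4.14×(73.0 − T) = 27311 + 77.1×4.14×(T − 0)
1543.806(73.0 − T) = 27311 + 319.194 T
112698 − 27311 = 1863.000 T
T = 85387 / 1863.000 = 45.83 °C

T_f = 45.8 °C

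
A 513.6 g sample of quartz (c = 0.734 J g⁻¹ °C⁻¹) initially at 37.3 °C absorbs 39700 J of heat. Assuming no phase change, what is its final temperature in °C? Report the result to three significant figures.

ΔT = q / (m c) = 39700 / (513.6 × 0.734) = 105.3 °C
T_f = 37.3 + 105.3 = 142.6 °C

T_f = 143 °C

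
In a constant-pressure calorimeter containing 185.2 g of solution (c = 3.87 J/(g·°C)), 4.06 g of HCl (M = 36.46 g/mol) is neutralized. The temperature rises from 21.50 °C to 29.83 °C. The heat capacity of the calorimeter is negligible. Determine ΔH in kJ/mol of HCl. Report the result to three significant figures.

ΔH = -53.6 kJ/mol

|ΔT| = |29.83 − 21.50| = 8.33 °C
|q_surr| = (185.2 × 3.87) × 8.33 = 716.724 × 8.33 = 5970 J
n(HCl) = 4.06 / 36.46 = 0.1114 mol
Temperature rose, so q_rxn = −|q_surr| = -5.970 kJ
ΔH = q_rxn / n = -53.59 kJ/mol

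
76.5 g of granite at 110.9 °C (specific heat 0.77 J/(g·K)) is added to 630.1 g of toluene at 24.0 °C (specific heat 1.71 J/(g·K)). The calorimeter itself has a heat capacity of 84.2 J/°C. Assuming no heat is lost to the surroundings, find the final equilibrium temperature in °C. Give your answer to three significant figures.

Heat lost by granite = heat gained by toluene + calorimeter.
(76.5)(0.77)(110.9 − T) = [(630.1)(1.71) + 84.2](T − 24.0)
58.905 (110.9 − T) = 1161.671 (T − 24.0)
6532.6 − 58.905 T = 1161.671 T − 27880
34412.6 = 1220.576 T
T = 28.19 °C

T_f = 28.2 °C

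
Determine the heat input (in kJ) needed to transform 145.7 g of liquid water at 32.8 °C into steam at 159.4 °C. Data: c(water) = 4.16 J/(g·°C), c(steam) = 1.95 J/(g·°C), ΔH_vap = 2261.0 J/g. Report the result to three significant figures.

q = 387 kJ

q1 (heat water 32.8→100.0 °C): 145.7 × 4.16 × 67.2 = 40731 J
q2 (vaporize at 100 °C): 145.7 × 2261.0 = 329428 J
q3 (heat steam 100.0→159.4 °C): 145.7 × 1.95 × 59.4 = 16876 J
Total: 40731 + 329428 + 16876 = 387035 J = 387 kJ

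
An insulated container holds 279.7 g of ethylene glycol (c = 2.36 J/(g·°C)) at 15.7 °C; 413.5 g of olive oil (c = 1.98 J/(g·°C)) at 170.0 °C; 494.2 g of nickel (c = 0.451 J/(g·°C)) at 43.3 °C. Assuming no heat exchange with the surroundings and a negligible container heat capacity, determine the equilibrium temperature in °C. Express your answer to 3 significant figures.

T_f = 93.6 °C

Σ mᵢcᵢ(T − Tᵢ) = 0  ⇒  T = Σ mᵢcᵢTᵢ / Σ mᵢcᵢ
Σ mᵢcᵢ = 279.7×2.36 + 413.5×1.98 + 494.2×0.451 = 1701.7062
Σ mᵢcᵢTᵢ = 660.092×15.7 + 818.73×170.0 + 222.8842×43.3 = 159200
T = 159200 / 1701.7062 = 93.55 °C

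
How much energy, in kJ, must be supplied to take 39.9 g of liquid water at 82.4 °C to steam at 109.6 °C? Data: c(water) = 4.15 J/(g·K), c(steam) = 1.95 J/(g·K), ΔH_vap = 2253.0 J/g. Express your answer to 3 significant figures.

q1 (heat water 82.4→100.0 °C): 39.9 × 4.15 × 17.6 = 2914 J
q2 (vaporize at 100 °C): 39.9 × 2253.0 = 89895 J
q3 (heat steam 100.0→109.6 °C): 39.9 × 1.95 × 9.6 = 747 J
Total: 2914 + 89895 + 747 = 93556 J = 93.6 kJ

q = 93.6 kJ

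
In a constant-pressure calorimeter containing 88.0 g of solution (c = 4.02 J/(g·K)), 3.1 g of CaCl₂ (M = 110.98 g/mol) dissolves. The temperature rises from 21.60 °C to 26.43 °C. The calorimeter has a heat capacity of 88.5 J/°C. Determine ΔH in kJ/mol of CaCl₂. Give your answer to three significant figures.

|ΔT| = |26.43 − 21.60| = 4.83 °C
|q_surr| = (88.0 × 4.02 + 88.5) × 4.83 = 442.26 × 4.83 = 2136 J
n(CaCl₂) = 3.1 / 110.98 = 0.02793 mol
Temperature rose, so q_rxn = −|q_surr| = -2.136 kJ
ΔH = q_rxn / n = -76.48 kJ/mol

ΔH = -76.5 kJ/mol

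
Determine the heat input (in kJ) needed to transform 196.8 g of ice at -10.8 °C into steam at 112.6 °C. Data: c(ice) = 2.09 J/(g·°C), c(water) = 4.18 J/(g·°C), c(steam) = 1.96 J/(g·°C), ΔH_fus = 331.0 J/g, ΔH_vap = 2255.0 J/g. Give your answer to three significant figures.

q = 600 kJ

q1 (heat ice -10.8→0.0 °C): 196.8 × 2.09 × 10.8 = 4442 J
q2 (melt at 0 °C): 196.8 × 331.0 = 65141 J
q3 (heat water 0.0→100.0 °C): 196.8 × 4.18 × 100.0 = 82262 J
q4 (vaporize at 100 °C): 196.8 × 2255.0 = 443784 J
q5 (heat steam 100.0→112.6 °C): 196.8 × 1.96 × 12.6 = 4860 J
Total: 4442 + 65141 + 82262 + 443784 + 4860 = 600489 J = 600 kJ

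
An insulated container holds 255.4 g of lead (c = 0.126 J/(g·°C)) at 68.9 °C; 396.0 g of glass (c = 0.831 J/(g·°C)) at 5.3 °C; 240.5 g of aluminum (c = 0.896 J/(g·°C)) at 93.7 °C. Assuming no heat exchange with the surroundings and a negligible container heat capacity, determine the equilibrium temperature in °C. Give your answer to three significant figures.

Σ mᵢcᵢ(T − Tᵢ) = 0  ⇒  T = Σ mᵢcᵢTᵢ / Σ mᵢcᵢ
Σ mᵢcᵢ = 255.4×0.126 + 396.0×0.831 + 240.5×0.896 = 576.7444
Σ mᵢcᵢTᵢ = 32.1804×68.9 + 329.076×5.3 + 215.488×93.7 = 24153
T = 24153 / 576.7444 = 41.88 °C

T_f = 41.9 °C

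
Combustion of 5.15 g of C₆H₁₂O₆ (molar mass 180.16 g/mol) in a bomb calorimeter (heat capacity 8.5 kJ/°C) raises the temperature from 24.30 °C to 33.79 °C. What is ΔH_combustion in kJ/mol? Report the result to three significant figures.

ΔH = -2820 kJ/mol

ΔT = 33.79 − 24.30 = 9.49 °C
q_cal = C_cal × ΔT = 8.5 × 9.49 = 80.665 kJ
n = 5.15 / 180.16 = 0.02859 mol
q_rxn = −q_cal = -80.665 kJ
ΔH = -80.665 / 0.02859 = -2821 kJ/mol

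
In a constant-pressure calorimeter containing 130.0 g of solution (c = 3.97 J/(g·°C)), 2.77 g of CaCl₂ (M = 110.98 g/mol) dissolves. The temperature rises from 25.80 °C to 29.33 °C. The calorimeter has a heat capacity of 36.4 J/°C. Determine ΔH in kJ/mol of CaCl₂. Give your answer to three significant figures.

|ΔT| = |29.33 − 25.80| = 3.53 °C
|q_surr| = (130.0 × 3.97 + 36.4) × 3.53 = 552.5 × 3.53 = 1950 J
n(CaCl₂) = 2.77 / 110.98 = 0.02496 mol
Temperature rose, so q_rxn = −|q_surr| = -1.950 kJ
ΔH = q_rxn / n = -78.13 kJ/mol

ΔH = -78.1 kJ/mol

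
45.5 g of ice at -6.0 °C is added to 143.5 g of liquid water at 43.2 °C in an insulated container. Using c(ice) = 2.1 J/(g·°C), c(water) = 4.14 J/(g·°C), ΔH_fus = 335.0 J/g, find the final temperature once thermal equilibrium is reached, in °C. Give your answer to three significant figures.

T_f = 12.6 °C

Heat to bring ice to 0 °C and melt it: q₁ = 45.5×2.1×6.0 + 45.5×335.0 = 15816 J
Heat the water can supply cooling to 0 °C: 143.5×4.14×43.2 = 25664.7 J > q₁, so all ice melts.
Energy balance: 143.5×4.14×(43.2 − T) = 15816 + 45.5×4.14×(T − 0)
594.09(43.2 − T) = 15816 + 188.37 T
25664.7 − 15816 = 782.46 T
T = 9848.7 / 782.46 = 12.59 °C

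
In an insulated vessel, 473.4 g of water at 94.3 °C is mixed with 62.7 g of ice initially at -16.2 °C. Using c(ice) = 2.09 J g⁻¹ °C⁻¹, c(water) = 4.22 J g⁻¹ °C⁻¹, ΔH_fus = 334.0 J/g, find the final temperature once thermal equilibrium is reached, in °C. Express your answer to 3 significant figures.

Heat to bring ice to 0 °C and melt it: q₁ = 62.7×2.09×16.2 + 62.7×334.0 = 23065 J
Heat the water can supply cooling to 0 °C: 473.4×4.22×94.3 = 188388 J > q₁, so all ice melts.
Energy balance: 473.4×4.22×(94.3 − T) = 23065 + 62.7×4.22×(T − 0)
1997.748(94.3 − T) = 23065 + 264.594 T
188388 − 23065 = 2262.342 T
T = 165323 / 2262.342 = 73.08 °C

T_f = 73.1 °C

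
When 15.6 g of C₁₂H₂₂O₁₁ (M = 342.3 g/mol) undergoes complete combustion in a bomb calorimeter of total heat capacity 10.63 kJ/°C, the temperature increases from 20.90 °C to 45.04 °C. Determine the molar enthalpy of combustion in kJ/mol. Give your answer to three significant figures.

ΔT = 45.04 − 20.90 = 24.14 °C
q_cal = C_cal × ΔT = 10.63 × 24.14 = 256.6082 kJ
n = 15.6 / 342.3 = 0.04557 mol
q_rxn = −q_cal = -256.6082 kJ
ΔH = -256.6082 / 0.04557 = -5631 kJ/mol

ΔH = -5630 kJ/mol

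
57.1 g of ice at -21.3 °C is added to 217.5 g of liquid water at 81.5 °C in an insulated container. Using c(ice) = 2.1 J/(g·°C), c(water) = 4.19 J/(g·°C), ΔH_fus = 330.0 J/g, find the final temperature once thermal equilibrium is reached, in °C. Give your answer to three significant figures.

Heat to bring ice to 0 °C and melt it: q₁ = 57.1×2.1×21.3 + 57.1×330.0 = 21397 J
Heat the water can supply cooling to 0 °C: 217.5×4.19×81.5 = 74273.0 J > q₁, so all ice melts.
Energy balance: 217.5×4.19×(81.5 − T) = 21397 + 57.1×4.19×(T − 0)
911.325(81.5 − T) = 21397 + 239.249 T
74273.0 − 21397 = 1150.574 T
T = 52876.0 / 1150.574 = 45.96 °C

T_f = 46.0 °C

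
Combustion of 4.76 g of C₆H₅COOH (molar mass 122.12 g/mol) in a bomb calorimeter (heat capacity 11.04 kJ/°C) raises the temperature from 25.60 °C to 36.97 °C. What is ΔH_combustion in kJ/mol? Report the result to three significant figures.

ΔH = -3220 kJ/mol

ΔT = 36.97 − 25.60 = 11.37 °C
q_cal = C_cal × ΔT = 11.04 × 11.37 = 125.5248 kJ
n = 4.76 / 122.12 = 0.03898 mol
q_rxn = −q_cal = -125.5248 kJ
ΔH = -125.5248 / 0.03898 = -3220 kJ/mol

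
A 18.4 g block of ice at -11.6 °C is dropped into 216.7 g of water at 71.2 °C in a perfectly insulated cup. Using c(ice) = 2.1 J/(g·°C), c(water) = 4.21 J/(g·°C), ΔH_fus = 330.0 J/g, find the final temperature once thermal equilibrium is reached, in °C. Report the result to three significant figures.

T_f = 59.0 °C

Heat to bring ice to 0 °C and melt it: q₁ = 18.4×2.1×11.6 + 18.4×330.0 = 6520.2 J
Heat the water can supply cooling to 0 °C: 216.7×4.21×71.2 = 64956.3 J > q₁, so all ice melts.
Energy balance: 216.7×4.21×(71.2 − T) = 6520.2 + 18.4×4.21×(T − 0)
912.307(71.2 − T) = 6520.2 + 77.464 T
64956.3 − 6520.2 = 989.771 T
T = 58436.1 / 989.771 = 59.04 °C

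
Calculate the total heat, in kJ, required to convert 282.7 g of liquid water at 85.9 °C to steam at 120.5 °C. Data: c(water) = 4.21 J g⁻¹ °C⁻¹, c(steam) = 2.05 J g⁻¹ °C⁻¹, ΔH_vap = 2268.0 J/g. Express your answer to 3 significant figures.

q = 670 kJ

q1 (heat water 85.9→100.0 °C): 282.7 × 4.21 × 14.1 = 16781 J
q2 (vaporize at 100 °C): 282.7 × 2268.0 = 641164 J
q3 (heat steam 100.0→120.5 °C): 282.7 × 2.05 × 20.5 = 11880 J
Total: 16781 + 641164 + 11880 = 669825 J = 670 kJ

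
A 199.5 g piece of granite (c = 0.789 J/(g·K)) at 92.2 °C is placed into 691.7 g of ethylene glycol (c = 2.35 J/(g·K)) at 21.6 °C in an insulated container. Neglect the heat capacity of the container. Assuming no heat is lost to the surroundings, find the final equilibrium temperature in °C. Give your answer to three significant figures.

T_f = 27.8 °C

Heat lost by granite = heat gained by ethylene glycol.
(199.5)(0.789)(92.2 − T) = (691.7)(2.35)(T − 21.6)
157.4055 (92.2 − T) = 1625.495 (T − 21.6)
14513 − 157.4055 T = 1625.495 T − 35111
49624 = 1782.9005 T
T = 27.83 °C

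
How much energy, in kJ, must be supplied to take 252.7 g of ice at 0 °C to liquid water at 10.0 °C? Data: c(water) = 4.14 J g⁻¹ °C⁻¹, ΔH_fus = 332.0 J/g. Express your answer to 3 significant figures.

q = 94.4 kJ

q1 (melt at 0 °C): 252.7 × 332.0 = 83896 J
q2 (heat water 0.0→10.0 °C): 252.7 × 4.14 × 10.0 = 10462 J
Total: 83896 + 10462 = 94358 J = 94.4 kJ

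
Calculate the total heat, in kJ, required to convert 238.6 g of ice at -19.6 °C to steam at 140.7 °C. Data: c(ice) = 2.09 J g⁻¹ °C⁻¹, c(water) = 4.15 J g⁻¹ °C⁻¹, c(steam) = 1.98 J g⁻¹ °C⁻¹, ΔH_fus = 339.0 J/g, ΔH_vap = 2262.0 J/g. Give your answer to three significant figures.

q1 (heat ice -19.6→0.0 °C): 238.6 × 2.09 × 19.6 = 9774 J
q2 (melt at 0 °C): 238.6 × 339.0 = 80885 J
q3 (heat water 0.0→100.0 °C): 238.6 × 4.15 × 100.0 = 99019 J
q4 (vaporize at 100 °C): 238.6 × 2262.0 = 539713 J
q5 (heat steam 100.0→140.7 °C): 238.6 × 1.98 × 40.7 = 19228 J
Total: 9774 + 80885 + 99019 + 539713 + 19228 = 748619 J = 749 kJ

q = 749 kJ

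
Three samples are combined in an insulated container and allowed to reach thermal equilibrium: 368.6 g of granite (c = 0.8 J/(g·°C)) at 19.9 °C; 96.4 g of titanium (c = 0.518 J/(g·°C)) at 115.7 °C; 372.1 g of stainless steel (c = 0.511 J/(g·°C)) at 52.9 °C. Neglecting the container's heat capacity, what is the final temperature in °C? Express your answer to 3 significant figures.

Σ mᵢcᵢ(T − Tᵢ) = 0  ⇒  T = Σ mᵢcᵢTᵢ / Σ mᵢcᵢ
Σ mᵢcᵢ = 368.6×0.8 + 96.4×0.518 + 372.1×0.511 = 534.9583
Σ mᵢcᵢTᵢ = 294.88×19.9 + 49.9352×115.7 + 190.1431×52.9 = 21704
T = 21704 / 534.9583 = 40.57 °C

T_f = 40.6 °C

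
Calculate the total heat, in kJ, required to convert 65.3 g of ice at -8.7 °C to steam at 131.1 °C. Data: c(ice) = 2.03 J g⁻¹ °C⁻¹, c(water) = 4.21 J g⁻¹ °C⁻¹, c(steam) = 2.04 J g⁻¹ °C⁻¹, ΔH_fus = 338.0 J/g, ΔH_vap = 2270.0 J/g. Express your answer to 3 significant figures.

q = 203 kJ

q1 (heat ice -8.7→0.0 °C): 65.3 × 2.03 × 8.7 = 1153 J
q2 (melt at 0 °C): 65.3 × 338.0 = 22071 J
q3 (heat water 0.0→100.0 °C): 65.3 × 4.21 × 100.0 = 27491 J
q4 (vaporize at 100 °C): 65.3 × 2270.0 = 148231 J
q5 (heat steam 100.0→131.1 °C): 65.3 × 2.04 × 31.1 = 4143 J
Total: 1153 + 22071 + 27491 + 148231 + 4143 = 203089 J = 203 kJ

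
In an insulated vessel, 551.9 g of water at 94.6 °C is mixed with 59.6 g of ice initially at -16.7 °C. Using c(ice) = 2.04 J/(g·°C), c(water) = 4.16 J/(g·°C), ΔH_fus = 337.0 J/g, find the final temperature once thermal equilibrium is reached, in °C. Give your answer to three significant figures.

Heat to bring ice to 0 °C and melt it: q₁ = 59.6×2.04×16.7 + 59.6×337.0 = 22116 J
Heat the water can supply cooling to 0 °C: 551.9×4.16×94.6 = 217193 J > q₁, so all ice melts.
Energy balance: 551.9×4.16×(94.6 − T) = 22116 + 59.6×4.16×(T − 0)
2295.904(94.6 − T) = 22116 + 247.936 T
217193 − 22116 = 2543.840 T
T = 195077 / 2543.840 = 76.69 °C

T_f = 76.7 °C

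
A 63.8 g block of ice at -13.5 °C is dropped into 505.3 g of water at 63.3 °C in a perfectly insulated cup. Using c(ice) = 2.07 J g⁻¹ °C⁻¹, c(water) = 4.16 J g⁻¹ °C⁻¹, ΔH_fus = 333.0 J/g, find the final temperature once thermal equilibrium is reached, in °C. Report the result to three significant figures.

Heat to bring ice to 0 °C and melt it: q₁ = 63.8×2.07×13.5 + 63.8×333.0 = 23028 J
Heat the water can supply cooling to 0 °C: 505.3×4.16×63.3 = 133060 J > q₁, so all ice melts.
Energy balance: 505.3×4.16×(63.3 − T) = 23028 + 63.8×4.16×(T − 0)
2102.048(63.3 − T) = 23028 + 265.408 T
133060 − 23028 = 2367.456 T
T = 110032 / 2367.456 = 46.48 °C

T_f = 46.5 °C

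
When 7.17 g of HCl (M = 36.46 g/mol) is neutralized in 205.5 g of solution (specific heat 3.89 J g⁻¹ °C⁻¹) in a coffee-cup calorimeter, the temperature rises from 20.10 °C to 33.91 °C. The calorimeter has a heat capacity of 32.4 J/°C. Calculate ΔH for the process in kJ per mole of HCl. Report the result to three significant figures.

ΔH = -58.4 kJ/mol

|ΔT| = |33.91 − 20.10| = 13.81 °C
|q_surr| = (205.5 × 3.89 + 32.4) × 13.81 = 831.795 × 13.81 = 11490 J
n(HCl) = 7.17 / 36.46 = 0.1967 mol
Temperature rose, so q_rxn = −|q_surr| = -11.49 kJ
ΔH = q_rxn / n = -58.41 kJ/mol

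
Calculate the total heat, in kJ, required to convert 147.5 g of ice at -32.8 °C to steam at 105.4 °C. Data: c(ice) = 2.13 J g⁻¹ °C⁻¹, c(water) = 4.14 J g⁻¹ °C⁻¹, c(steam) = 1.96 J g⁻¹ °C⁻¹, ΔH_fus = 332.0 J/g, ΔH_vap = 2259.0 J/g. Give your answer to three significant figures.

q = 455 kJ

q1 (heat ice -32.8→0.0 °C): 147.5 × 2.13 × 32.8 = 10305 J
q2 (melt at 0 °C): 147.5 × 332.0 = 48970 J
q3 (heat water 0.0→100.0 °C): 147.5 × 4.14 × 100.0 = 61065 J
q4 (vaporize at 100 °C): 147.5 × 2259.0 = 333203 J
q5 (heat steam 100.0→105.4 °C): 147.5 × 1.96 × 5.4 = 1561 J
Total: 10305 + 48970 + 61065 + 333203 + 1561 = 455104 J = 455 kJ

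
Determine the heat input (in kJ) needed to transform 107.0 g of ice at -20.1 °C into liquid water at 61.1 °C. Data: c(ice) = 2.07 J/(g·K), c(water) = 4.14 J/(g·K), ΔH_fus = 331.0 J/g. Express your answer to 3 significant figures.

q = 66.9 kJ

q1 (heat ice -20.1→0.0 °C): 107.0 × 2.07 × 20.1 = 4452 J
q2 (melt at 0 °C): 107.0 × 331.0 = 35417 J
q3 (heat water 0.0→61.1 °C): 107.0 × 4.14 × 61.1 = 27066 J
Total: 4452 + 35417 + 27066 = 66935 J = 66.9 kJ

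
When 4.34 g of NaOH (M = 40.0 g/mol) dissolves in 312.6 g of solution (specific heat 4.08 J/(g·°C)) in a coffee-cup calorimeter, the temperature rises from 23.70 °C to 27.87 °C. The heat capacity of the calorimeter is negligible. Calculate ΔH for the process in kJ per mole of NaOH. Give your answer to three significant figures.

|ΔT| = |27.87 − 23.70| = 4.17 °C
|q_surr| = (312.6 × 4.08) × 4.17 = 1275.408 × 4.17 = 5318 J
n(NaOH) = 4.34 / 40.0 = 0.1085 mol
Temperature rose, so q_rxn = −|q_surr| = -5.318 kJ
ΔH = q_rxn / n = -49.01 kJ/mol

ΔH = -49.0 kJ/mol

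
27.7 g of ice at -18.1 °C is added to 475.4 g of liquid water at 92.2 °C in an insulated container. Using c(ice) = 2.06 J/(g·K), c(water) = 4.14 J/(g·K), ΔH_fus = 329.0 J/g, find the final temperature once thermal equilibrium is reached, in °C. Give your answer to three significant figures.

T_f = 82.3 °C

Heat to bring ice to 0 °C and melt it: q₁ = 27.7×2.06×18.1 + 27.7×329.0 = 10146 J
Heat the water can supply cooling to 0 °C: 475.4×4.14×92.2 = 181464 J > q₁, so all ice melts.
Energy balance: 475.4×4.14×(92.2 − T) = 10146 + 27.7×4.14×(T − 0)
1968.156(92.2 − T) = 10146 + 114.678 T
181464 − 10146 = 2082.834 T
T = 171318 / 2082.834 = 82.25 °C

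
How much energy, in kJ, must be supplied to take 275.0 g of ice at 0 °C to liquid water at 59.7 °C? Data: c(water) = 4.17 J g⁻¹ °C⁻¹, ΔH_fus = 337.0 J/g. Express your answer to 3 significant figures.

q = 161 kJ

q1 (melt at 0 °C): 275.0 × 337.0 = 92675 J
q2 (heat water 0.0→59.7 °C): 275.0 × 4.17 × 59.7 = 68461 J
Total: 92675 + 68461 = 161136 J = 161 kJ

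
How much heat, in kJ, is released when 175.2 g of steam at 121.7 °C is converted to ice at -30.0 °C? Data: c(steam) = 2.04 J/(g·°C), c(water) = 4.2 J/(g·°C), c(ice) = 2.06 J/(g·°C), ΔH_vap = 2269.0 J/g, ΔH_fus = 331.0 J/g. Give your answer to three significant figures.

q1 (cool steam 121.7→100 °C): 175.2 × 2.04 × 21.7 = 7756 J
q2 (condense at 100 °C): 175.2 × 2269.0 = 397529 J
q3 (cool water 100→0 °C): 175.2 × 4.2 × 100.0 = 73584 J
q4 (freeze at 0 °C): 175.2 × 331.0 = 57991 J
q5 (cool ice 0→-30.0 °C): 175.2 × 2.06 × 30.0 = 10827 J
Total: 7756 + 397529 + 73584 + 57991 + 10827 = 547687 J = 548 kJ

q = 548 kJ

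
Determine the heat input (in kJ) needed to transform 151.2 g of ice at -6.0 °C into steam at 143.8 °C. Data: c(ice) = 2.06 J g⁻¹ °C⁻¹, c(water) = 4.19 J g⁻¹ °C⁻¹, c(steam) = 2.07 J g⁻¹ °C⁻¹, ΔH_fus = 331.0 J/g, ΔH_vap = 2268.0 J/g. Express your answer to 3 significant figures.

q1 (heat ice -6.0→0.0 °C): 151.2 × 2.06 × 6.0 = 1869 J
q2 (melt at 0 °C): 151.2 × 331.0 = 50047 J
q3 (heat water 0.0→100.0 °C): 151.2 × 4.19 × 100.0 = 63353 J
q4 (vaporize at 100 °C): 151.2 × 2268.0 = 342922 J
q5 (heat steam 100.0→143.8 °C): 151.2 × 2.07 × 43.8 = 13709 J
Total: 1869 + 50047 + 63353 + 342922 + 13709 = 471900 J = 472 kJ

q = 472 kJ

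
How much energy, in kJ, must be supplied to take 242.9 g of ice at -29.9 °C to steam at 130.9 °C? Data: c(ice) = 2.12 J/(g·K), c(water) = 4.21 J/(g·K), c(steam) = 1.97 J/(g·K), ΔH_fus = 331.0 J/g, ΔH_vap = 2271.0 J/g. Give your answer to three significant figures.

q1 (heat ice -29.9→0.0 °C): 242.9 × 2.12 × 29.9 = 15397 J
q2 (melt at 0 °C): 242.9 × 331.0 = 80400 J
q3 (heat water 0.0→100.0 °C): 242.9 × 4.21 × 100.0 = 102261 J
q4 (vaporize at 100 °C): 242.9 × 2271.0 = 551626 J
q5 (heat steam 100.0→130.9 °C): 242.9 × 1.97 × 30.9 = 14786 J
Total: 15397 + 80400 + 102261 + 551626 + 14786 = 764470 J = 764 kJ

q = 764 kJ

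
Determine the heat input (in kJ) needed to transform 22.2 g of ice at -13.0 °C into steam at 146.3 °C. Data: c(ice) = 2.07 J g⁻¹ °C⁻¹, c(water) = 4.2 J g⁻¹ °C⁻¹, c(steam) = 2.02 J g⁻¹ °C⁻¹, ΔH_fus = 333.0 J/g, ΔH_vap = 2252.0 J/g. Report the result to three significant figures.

q = 69.4 kJ

q1 (heat ice -13.0→0.0 °C): 22.2 × 2.07 × 13.0 = 597 J
q2 (melt at 0 °C): 22.2 × 333.0 = 7393 J
q3 (heat water 0.0→100.0 °C): 22.2 × 4.2 × 100.0 = 9324 J
q4 (vaporize at 100 °C): 22.2 × 2252.0 = 49994 J
q5 (heat steam 100.0→146.3 °C): 22.2 × 2.02 × 46.3 = 2076 J
Total: 597 + 7393 + 9324 + 49994 + 2076 = 69384 J = 69.4 kJ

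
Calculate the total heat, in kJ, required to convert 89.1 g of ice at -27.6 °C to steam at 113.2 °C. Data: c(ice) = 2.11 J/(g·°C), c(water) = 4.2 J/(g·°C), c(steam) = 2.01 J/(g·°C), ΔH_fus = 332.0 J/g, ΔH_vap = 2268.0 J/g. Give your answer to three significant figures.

q = 277 kJ

q1 (heat ice -27.6→0.0 °C): 89.1 × 2.11 × 27.6 = 5189 J
q2 (melt at 0 °C): 89.1 × 332.0 = 29581 J
q3 (heat water 0.0→100.0 °C): 89.1 × 4.2 × 100.0 = 37422 J
q4 (vaporize at 100 °C): 89.1 × 2268.0 = 202079 J
q5 (heat steam 100.0→113.2 °C): 89.1 × 2.01 × 13.2 = 2364 J
Total: 5189 + 29581 + 37422 + 202079 + 2364 = 276635 J = 277 kJ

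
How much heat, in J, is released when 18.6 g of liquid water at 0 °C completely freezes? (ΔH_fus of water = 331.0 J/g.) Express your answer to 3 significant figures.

q = m × ΔH_fus = 18.6 × 331.0 = 6157 J

q = 6160 J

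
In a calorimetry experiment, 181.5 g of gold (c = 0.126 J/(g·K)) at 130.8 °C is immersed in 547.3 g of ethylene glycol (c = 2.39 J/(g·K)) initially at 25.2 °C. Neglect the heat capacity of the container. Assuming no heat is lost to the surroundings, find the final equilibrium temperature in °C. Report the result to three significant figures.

T_f = 27.0 °C

Heat lost by gold = heat gained by ethylene glycol.
(181.5)(0.126)(130.8 − T) = (547.3)(2.39)(T − 25.2)
22.869 (130.8 − T) = 1308.047 (T − 25.2)
2991.3 − 22.869 T = 1308.047 T − 32963
35954.3 = 1330.916 T
T = 27.01 °C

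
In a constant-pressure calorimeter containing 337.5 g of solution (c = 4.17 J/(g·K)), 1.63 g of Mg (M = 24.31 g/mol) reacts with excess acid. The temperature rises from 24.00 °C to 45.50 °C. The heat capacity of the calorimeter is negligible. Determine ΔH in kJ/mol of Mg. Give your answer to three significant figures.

ΔH = -451 kJ/mol

|ΔT| = |45.50 − 24.00| = 21.50 °C
|q_surr| = (337.5 × 4.17) × 21.50 = 1407.375 × 21.50 = 30260 J
n(Mg) = 1.63 / 24.31 = 0.06705 mol
Temperature rose, so q_rxn = −|q_surr| = -30.26 kJ
ΔH = q_rxn / n = -451.3 kJ/mol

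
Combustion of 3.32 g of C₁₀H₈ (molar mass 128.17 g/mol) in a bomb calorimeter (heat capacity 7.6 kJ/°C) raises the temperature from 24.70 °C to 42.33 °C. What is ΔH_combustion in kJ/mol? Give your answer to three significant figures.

ΔT = 42.33 − 24.70 = 17.63 °C
q_cal = C_cal × ΔT = 7.6 × 17.63 = 133.988 kJ
n = 3.32 / 128.17 = 0.02590 mol
q_rxn = −q_cal = -133.988 kJ
ΔH = -133.988 / 0.02590 = -5173 kJ/mol

ΔH = -5170 kJ/mol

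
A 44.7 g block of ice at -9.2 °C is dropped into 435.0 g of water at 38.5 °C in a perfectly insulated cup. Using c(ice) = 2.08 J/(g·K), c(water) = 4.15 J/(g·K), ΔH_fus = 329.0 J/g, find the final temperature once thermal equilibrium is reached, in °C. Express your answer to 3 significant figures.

Heat to bring ice to 0 °C and melt it: q₁ = 44.7×2.08×9.2 + 44.7×329.0 = 15562 J
Heat the water can supply cooling to 0 °C: 435.0×4.15×38.5 = 69502.1 J > q₁, so all ice melts.
Energy balance: 435.0×4.15×(38.5 − T) = 15562 + 44.7×4.15×(T − 0)
1805.25(38.5 − T) = 15562 + 185.505 T
69502.1 − 15562 = 1990.755 T
T = 53940.1 / 1990.755 = 27.10 °C

T_f = 27.1 °C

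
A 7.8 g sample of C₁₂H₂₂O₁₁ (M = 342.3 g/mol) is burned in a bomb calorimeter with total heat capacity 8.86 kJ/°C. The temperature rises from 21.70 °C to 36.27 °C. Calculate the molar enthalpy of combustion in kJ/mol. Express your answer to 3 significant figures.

ΔT = 36.27 − 21.70 = 14.57 °C
q_cal = C_cal × ΔT = 8.86 × 14.57 = 129.0902 kJ
n = 7.8 / 342.3 = 0.022787 mol
q_rxn = −q_cal = -129.0902 kJ
ΔH = -129.0902 / 0.022787 = -5665 kJ/mol

ΔH = -5670 kJ/mol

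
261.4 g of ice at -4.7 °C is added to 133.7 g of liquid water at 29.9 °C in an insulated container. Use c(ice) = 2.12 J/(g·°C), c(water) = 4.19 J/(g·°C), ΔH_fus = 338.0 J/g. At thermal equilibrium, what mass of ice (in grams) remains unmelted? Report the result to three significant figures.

m_ice remaining = 220 g

Heat to warm all ice to 0 °C: 261.4×2.12×4.7 = 2604.6 J
Heat released by water cooling to 0 °C: 133.7×4.19×29.9 = 16750 J
16750 J < 2604.6 + 261.4×338.0 = 90957.8 J, so not all ice melts; final T = 0 °C.
Heat left for melting: 16750 − 2604.6 = 14145.4 J
Mass melted = 14145.4 / 338.0 = 41.85 g
Ice remaining = 261.4 − 41.85 = 219.55 g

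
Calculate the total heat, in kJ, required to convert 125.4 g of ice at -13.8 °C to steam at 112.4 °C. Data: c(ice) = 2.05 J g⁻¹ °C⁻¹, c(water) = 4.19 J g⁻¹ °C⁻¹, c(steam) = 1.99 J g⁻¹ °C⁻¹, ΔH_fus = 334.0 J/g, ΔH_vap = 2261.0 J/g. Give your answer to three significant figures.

q1 (heat ice -13.8→0.0 °C): 125.4 × 2.05 × 13.8 = 3548 J
q2 (melt at 0 °C): 125.4 × 334.0 = 41884 J
q3 (heat water 0.0→100.0 °C): 125.4 × 4.19 × 100.0 = 52543 J
q4 (vaporize at 100 °C): 125.4 × 2261.0 = 283529 J
q5 (heat steam 100.0→112.4 °C): 125.4 × 1.99 × 12.4 = 3094 J
Total: 3548 + 41884 + 52543 + 283529 + 3094 = 384598 J = 385 kJ

q = 385 kJ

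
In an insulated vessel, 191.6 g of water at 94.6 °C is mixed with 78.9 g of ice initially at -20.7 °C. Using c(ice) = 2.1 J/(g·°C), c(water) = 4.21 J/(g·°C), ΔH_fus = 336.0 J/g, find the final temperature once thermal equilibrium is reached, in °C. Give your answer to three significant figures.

T_f = 40.7 °C

Heat to bring ice to 0 °C and melt it: q₁ = 78.9×2.1×20.7 + 78.9×336.0 = 29940 J
Heat the water can supply cooling to 0 °C: 191.6×4.21×94.6 = 76307.8 J > q₁, so all ice melts.
Energy balance: 191.6×4.21×(94.6 − T) = 29940 + 78.9×4.21×(T − 0)
806.636(94.6 − T) = 29940 + 332.169 T
76307.8 − 29940 = 1138.805 T
T = 46367.8 / 1138.805 = 40.72 °C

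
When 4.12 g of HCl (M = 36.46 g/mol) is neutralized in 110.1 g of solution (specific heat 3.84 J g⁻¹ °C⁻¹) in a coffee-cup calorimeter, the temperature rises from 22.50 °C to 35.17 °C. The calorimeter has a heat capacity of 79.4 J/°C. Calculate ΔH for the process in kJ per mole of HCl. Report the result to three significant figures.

|ΔT| = |35.17 − 22.50| = 12.67 °C
|q_surr| = (110.1 × 3.84 + 79.4) × 12.67 = 502.184 × 12.67 = 6363 J
n(HCl) = 4.12 / 36.46 = 0.1130 mol
Temperature rose, so q_rxn = −|q_surr| = -6.363 kJ
ΔH = q_rxn / n = -56.31 kJ/mol

ΔH = -56.3 kJ/mol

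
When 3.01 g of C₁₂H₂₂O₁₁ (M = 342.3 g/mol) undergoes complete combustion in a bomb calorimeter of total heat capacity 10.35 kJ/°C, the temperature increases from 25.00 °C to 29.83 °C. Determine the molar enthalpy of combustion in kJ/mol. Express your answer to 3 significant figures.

ΔH = -5680 kJ/mol

ΔT = 29.83 − 25.00 = 4.83 °C
q_cal = C_cal × ΔT = 10.35 × 4.83 = 49.9905 kJ
n = 3.01 / 342.3 = 0.0087935 mol
q_rxn = −q_cal = -49.9905 kJ
ΔH = -49.9905 / 0.0087935 = -5684.9 kJ/mol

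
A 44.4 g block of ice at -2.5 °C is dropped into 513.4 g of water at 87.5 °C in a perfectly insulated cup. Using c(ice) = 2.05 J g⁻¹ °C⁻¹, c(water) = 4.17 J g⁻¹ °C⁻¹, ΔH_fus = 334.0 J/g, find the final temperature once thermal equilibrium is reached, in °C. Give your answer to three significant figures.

Heat to bring ice to 0 °C and melt it: q₁ = 44.4×2.05×2.5 + 44.4×334.0 = 15057 J
Heat the water can supply cooling to 0 °C: 513.4×4.17×87.5 = 187327 J > q₁, so all ice melts.
Energy balance: 513.4×4.17×(87.5 − T) = 15057 + 44.4×4.17×(T − 0)
2140.878(87.5 − T) = 15057 + 185.148 T
187327 − 15057 = 2326.026 T
T = 172270 / 2326.026 = 74.06 °C

T_f = 74.1 °C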